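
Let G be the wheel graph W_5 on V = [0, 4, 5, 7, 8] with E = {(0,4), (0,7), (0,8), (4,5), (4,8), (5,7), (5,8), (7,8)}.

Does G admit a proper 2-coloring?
No, G is not 2-colorable

The clique on vertices [0, 4, 8] has size 3 > 2, so it alone needs 3 colors.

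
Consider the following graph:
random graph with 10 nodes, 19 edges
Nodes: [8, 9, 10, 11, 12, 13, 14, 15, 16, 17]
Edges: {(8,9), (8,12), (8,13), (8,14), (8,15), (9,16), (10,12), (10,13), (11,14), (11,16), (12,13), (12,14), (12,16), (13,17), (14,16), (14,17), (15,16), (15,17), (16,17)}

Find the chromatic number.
Clique number ω(G) = 3 (lower bound: χ ≥ ω).
The clique on [8, 12, 13] has size 3, forcing χ ≥ 3, and the coloring below uses 3 colors, so χ(G) = 3.
A valid 3-coloring: color 1: [8, 10, 16]; color 2: [9, 13, 14, 15]; color 3: [11, 12, 17].

χ(G) = 3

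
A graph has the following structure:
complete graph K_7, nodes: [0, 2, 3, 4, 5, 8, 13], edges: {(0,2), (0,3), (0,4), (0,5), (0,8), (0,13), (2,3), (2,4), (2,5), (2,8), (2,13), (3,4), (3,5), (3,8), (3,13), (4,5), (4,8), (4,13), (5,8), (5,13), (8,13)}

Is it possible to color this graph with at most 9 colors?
A valid 9-coloring: color 1: [0]; color 2: [3]; color 3: [4]; color 4: [8]; color 5: [5]; color 6: [13]; color 7: [2].
(χ(G) = 7 ≤ 9.)

Yes, G is 9-colorable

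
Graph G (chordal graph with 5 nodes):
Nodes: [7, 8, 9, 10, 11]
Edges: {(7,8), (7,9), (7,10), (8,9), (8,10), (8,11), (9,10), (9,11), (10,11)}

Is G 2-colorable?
The clique on vertices [8, 9, 10, 11] has size 4 > 2, so it alone needs 4 colors.

No, G is not 2-colorable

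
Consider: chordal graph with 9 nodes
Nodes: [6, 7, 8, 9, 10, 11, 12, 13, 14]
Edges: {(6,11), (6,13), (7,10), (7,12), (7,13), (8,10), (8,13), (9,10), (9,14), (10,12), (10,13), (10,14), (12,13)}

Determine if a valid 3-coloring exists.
No, G is not 3-colorable

The clique on vertices [7, 10, 12, 13] has size 4 > 3, so it alone needs 4 colors.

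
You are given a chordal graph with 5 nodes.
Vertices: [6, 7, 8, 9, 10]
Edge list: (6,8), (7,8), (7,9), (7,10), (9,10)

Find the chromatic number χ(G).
χ(G) = 3

Clique number ω(G) = 3 (lower bound: χ ≥ ω).
The clique on [7, 9, 10] has size 3, forcing χ ≥ 3, and the coloring below uses 3 colors, so χ(G) = 3.
A valid 3-coloring: color 1: [6, 7]; color 2: [8, 9]; color 3: [10].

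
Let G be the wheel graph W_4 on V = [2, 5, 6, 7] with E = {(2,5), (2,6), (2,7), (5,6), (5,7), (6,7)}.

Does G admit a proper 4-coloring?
A valid 4-coloring: color 1: [5]; color 2: [6]; color 3: [7]; color 4: [2].
(χ(G) = 4 ≤ 4.)

Yes, G is 4-colorable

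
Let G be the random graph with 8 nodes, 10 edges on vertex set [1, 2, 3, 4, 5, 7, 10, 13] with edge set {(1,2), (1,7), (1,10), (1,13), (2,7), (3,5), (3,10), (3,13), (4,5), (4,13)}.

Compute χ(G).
Clique number ω(G) = 3 (lower bound: χ ≥ ω).
The clique on [1, 2, 7] has size 3, forcing χ ≥ 3, and the coloring below uses 3 colors, so χ(G) = 3.
A valid 3-coloring: color 1: [1, 3, 4]; color 2: [2, 5, 10, 13]; color 3: [7].

χ(G) = 3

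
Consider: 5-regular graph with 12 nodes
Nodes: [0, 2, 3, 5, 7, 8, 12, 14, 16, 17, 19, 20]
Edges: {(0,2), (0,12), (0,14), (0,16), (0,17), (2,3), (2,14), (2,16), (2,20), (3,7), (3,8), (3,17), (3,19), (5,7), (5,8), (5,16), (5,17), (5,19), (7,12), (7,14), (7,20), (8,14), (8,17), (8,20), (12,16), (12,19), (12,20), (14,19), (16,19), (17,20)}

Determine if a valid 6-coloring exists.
A valid 6-coloring: color 1: [7, 8, 16]; color 2: [0, 19, 20]; color 3: [3, 5, 12, 14]; color 4: [2, 17].
(χ(G) = 4 ≤ 6.)

Yes, G is 6-colorable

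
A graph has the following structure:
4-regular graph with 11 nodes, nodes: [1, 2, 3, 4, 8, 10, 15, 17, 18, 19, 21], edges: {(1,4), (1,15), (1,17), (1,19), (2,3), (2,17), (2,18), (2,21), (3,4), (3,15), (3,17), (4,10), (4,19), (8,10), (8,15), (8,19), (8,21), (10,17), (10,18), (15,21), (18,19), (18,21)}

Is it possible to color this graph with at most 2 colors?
The clique on vertices [1, 4, 19] has size 3 > 2, so it alone needs 3 colors.

No, G is not 2-colorable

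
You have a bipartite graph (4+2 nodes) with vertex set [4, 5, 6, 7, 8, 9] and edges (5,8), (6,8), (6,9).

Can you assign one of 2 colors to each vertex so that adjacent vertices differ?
Yes, G is 2-colorable

A valid 2-coloring: color 1: [4, 7, 8, 9]; color 2: [5, 6].
(χ(G) = 2 ≤ 2.)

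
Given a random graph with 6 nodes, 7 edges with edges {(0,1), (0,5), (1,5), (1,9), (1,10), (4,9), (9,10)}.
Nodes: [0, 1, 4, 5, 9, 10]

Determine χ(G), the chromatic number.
Clique number ω(G) = 3 (lower bound: χ ≥ ω).
The clique on [0, 1, 5] has size 3, forcing χ ≥ 3, and the coloring below uses 3 colors, so χ(G) = 3.
A valid 3-coloring: color 1: [1, 4]; color 2: [0, 9]; color 3: [5, 10].

χ(G) = 3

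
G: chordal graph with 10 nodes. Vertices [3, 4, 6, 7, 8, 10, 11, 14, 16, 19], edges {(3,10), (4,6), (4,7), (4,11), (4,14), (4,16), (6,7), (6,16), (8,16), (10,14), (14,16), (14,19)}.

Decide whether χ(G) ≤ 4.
Yes, G is 4-colorable

A valid 4-coloring: color 1: [4, 8, 10, 19]; color 2: [3, 6, 11, 14]; color 3: [7, 16].
(χ(G) = 3 ≤ 4.)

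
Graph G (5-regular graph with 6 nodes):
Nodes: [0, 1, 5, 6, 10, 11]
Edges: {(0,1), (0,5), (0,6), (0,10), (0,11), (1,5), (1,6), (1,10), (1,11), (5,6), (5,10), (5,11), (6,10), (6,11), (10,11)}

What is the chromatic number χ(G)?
Clique number ω(G) = 6 (lower bound: χ ≥ ω).
The clique on [0, 1, 5, 6, 10, 11] has size 6, forcing χ ≥ 6, and the coloring below uses 6 colors, so χ(G) = 6.
A valid 6-coloring: color 1: [10]; color 2: [1]; color 3: [6]; color 4: [5]; color 5: [0]; color 6: [11].

χ(G) = 6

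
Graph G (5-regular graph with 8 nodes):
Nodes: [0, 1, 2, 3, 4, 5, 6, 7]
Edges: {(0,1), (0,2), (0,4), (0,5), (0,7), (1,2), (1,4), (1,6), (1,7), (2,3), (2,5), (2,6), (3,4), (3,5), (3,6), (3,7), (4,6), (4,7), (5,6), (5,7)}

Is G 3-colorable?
No, G is not 3-colorable

The clique on vertices [0, 1, 4, 7] has size 4 > 3, so it alone needs 4 colors.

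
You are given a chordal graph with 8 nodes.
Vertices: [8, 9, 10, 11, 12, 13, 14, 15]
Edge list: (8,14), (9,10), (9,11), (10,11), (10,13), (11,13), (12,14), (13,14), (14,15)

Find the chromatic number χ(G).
Clique number ω(G) = 3 (lower bound: χ ≥ ω).
The clique on [9, 10, 11] has size 3, forcing χ ≥ 3, and the coloring below uses 3 colors, so χ(G) = 3.
A valid 3-coloring: color 1: [10, 14]; color 2: [8, 9, 12, 13, 15]; color 3: [11].

χ(G) = 3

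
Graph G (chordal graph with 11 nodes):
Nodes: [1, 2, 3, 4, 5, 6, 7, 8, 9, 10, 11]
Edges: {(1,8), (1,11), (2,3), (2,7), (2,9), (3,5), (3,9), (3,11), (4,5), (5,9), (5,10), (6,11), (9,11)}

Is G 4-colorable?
A valid 4-coloring: color 1: [1, 3, 4, 6, 7, 10]; color 2: [8, 9]; color 3: [2, 5, 11].
(χ(G) = 3 ≤ 4.)

Yes, G is 4-colorable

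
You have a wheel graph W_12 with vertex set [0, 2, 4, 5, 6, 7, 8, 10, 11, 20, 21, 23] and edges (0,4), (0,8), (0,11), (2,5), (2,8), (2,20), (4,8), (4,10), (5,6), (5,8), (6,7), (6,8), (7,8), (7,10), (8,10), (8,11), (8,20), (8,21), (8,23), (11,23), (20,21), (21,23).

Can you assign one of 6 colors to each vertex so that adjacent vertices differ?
A valid 6-coloring: color 1: [8]; color 2: [0, 2, 6, 10, 21]; color 3: [4, 5, 7, 20, 23]; color 4: [11].
(χ(G) = 4 ≤ 6.)

Yes, G is 6-colorable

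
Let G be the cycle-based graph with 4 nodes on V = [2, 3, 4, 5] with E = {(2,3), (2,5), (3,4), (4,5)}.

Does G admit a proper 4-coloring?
Yes, G is 4-colorable

A valid 4-coloring: color 1: [3, 5]; color 2: [2, 4].
(χ(G) = 2 ≤ 4.)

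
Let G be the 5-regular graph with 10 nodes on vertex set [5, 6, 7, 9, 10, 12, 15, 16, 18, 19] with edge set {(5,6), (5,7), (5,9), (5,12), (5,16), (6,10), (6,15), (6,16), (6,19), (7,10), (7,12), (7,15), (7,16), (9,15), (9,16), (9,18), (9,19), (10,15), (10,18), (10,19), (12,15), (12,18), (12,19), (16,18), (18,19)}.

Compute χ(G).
χ(G) = 4

Clique number ω(G) = 3 (lower bound: χ ≥ ω).
Suppose a proper 3-coloring c exists. The clique [5, 6, 16] takes 3 distinct colors; by symmetry let c(5) = 1, c(6) = 2, c(16) = 3.
- Vertex 7: neighbors [5, 16] already have colors [1, 3] ⇒ c(7) = 2.
- Vertex 9: neighbors [5, 16] already have colors [1, 3] ⇒ c(9) = 2.
- Vertex 12: neighbors [5, 7] already have colors [1, 2] ⇒ c(12) = 3.
- Vertex 18: neighbors [9, 12] already have colors [2, 3] ⇒ c(18) = 1.
- Vertex 19: neighbors [18, 6, 12] already have colors [1, 2, 3] — all 3 colors blocked. Contradiction.
The forced assignments end in a contradiction, so G has no proper 3-coloring (χ ≥ 4).
The coloring below uses 4 colors, so χ(G) = 4.
A valid 4-coloring: color 1: [5, 15, 19]; color 2: [6, 7, 18]; color 3: [9, 10, 12]; color 4: [16].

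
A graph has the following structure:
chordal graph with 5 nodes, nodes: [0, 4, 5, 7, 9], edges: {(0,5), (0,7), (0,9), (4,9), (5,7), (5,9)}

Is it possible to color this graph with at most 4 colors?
A valid 4-coloring: color 1: [4, 5]; color 2: [0]; color 3: [7, 9].
(χ(G) = 3 ≤ 4.)

Yes, G is 4-colorable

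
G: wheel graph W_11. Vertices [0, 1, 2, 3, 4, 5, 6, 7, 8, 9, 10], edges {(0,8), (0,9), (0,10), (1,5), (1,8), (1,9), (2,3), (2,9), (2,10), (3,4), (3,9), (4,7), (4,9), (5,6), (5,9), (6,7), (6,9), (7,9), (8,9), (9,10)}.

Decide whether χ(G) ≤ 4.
A valid 4-coloring: color 1: [9]; color 2: [0, 1, 2, 4, 6]; color 3: [3, 5, 7, 8, 10].
(χ(G) = 3 ≤ 4.)

Yes, G is 4-colorable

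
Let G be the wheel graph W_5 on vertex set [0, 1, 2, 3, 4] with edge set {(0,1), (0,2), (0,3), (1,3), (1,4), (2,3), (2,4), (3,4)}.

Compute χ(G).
Clique number ω(G) = 3 (lower bound: χ ≥ ω).
The clique on [0, 1, 3] has size 3, forcing χ ≥ 3, and the coloring below uses 3 colors, so χ(G) = 3.
A valid 3-coloring: color 1: [3]; color 2: [0, 4]; color 3: [1, 2].

χ(G) = 3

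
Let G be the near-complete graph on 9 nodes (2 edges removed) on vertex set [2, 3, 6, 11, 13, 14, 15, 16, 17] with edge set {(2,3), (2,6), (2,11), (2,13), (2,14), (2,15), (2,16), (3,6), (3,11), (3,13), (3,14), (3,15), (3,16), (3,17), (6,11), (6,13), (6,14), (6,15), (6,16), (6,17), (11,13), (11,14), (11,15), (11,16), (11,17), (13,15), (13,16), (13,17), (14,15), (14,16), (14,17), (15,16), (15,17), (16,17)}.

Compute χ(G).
χ(G) = 7

Clique number ω(G) = 7 (lower bound: χ ≥ ω).
The clique on [3, 6, 11, 13, 15, 16, 17] has size 7, forcing χ ≥ 7, and the coloring below uses 7 colors, so χ(G) = 7.
A valid 7-coloring: color 1: [15]; color 2: [6]; color 3: [16]; color 4: [3]; color 5: [11]; color 6: [13, 14]; color 7: [2, 17].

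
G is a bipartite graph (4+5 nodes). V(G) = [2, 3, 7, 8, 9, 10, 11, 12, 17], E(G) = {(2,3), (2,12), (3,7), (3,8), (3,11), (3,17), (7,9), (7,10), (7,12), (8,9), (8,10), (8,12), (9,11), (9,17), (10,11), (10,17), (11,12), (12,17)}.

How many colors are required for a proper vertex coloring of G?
Clique number ω(G) = 2 (lower bound: χ ≥ ω).
The graph is bipartite (no odd cycle), so 2 colors suffice: χ(G) = 2.
A valid 2-coloring: color 1: [3, 9, 10, 12]; color 2: [2, 7, 8, 11, 17].

χ(G) = 2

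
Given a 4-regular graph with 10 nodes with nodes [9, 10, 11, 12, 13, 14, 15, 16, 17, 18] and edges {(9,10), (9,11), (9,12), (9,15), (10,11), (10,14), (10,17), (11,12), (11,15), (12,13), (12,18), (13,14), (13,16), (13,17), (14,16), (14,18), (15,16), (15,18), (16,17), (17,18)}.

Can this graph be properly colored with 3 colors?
Suppose a proper 3-coloring c exists. The clique [9, 10, 11] takes 3 distinct colors; by symmetry let c(9) = 1, c(10) = 2, c(11) = 3.
- Vertex 12: neighbors [9, 11] already have colors [1, 3] ⇒ c(12) = 2.
- Vertex 15: neighbors [9, 11] already have colors [1, 3] ⇒ c(15) = 2.
- Vertex 13: neighbors [12] already have colors [2]; try each remaining color.
- Case c(13) = 1:
  - Vertex 14: neighbors [13, 10] already have colors [1, 2] ⇒ c(14) = 3.
  - Vertex 16: neighbors [13, 15, 14] already have colors [1, 2, 3] — all 3 colors blocked. Contradiction.
- Case c(13) = 3:
  - Vertex 14: neighbors [10, 13] already have colors [2, 3] ⇒ c(14) = 1.
  - Vertex 16: neighbors [14, 15, 13] already have colors [1, 2, 3] — all 3 colors blocked. Contradiction.
Every case ends in a contradiction, so G has no proper 3-coloring (χ ≥ 4).

No, G is not 3-colorable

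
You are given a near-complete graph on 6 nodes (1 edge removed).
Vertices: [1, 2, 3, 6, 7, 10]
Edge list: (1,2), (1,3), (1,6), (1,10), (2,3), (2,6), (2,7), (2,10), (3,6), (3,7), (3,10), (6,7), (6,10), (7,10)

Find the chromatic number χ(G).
Clique number ω(G) = 5 (lower bound: χ ≥ ω).
The clique on [1, 2, 3, 6, 10] has size 5, forcing χ ≥ 5, and the coloring below uses 5 colors, so χ(G) = 5.
A valid 5-coloring: color 1: [2]; color 2: [10]; color 3: [6]; color 4: [3]; color 5: [1, 7].

χ(G) = 5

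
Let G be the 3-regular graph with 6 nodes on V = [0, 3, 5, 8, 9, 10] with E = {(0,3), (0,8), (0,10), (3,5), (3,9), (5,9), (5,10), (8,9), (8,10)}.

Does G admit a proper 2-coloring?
No, G is not 2-colorable

The clique on vertices [0, 8, 10] has size 3 > 2, so it alone needs 3 colors.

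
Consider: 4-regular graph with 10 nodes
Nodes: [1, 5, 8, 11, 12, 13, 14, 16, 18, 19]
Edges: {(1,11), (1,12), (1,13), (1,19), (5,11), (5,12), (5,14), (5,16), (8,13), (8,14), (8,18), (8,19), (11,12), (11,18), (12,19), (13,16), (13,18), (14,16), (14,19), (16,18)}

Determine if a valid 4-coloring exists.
A valid 4-coloring: color 1: [12, 13, 14]; color 2: [1, 5, 18]; color 3: [8, 11, 16]; color 4: [19].
(χ(G) = 4 ≤ 4.)

Yes, G is 4-colorable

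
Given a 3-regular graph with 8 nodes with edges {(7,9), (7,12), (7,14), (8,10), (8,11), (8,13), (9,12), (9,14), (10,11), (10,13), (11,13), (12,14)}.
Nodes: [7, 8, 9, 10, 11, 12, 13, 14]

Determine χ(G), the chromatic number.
χ(G) = 4

Clique number ω(G) = 4 (lower bound: χ ≥ ω).
The clique on [7, 9, 12, 14] has size 4, forcing χ ≥ 4, and the coloring below uses 4 colors, so χ(G) = 4.
A valid 4-coloring: color 1: [12, 13]; color 2: [7, 10]; color 3: [8, 9]; color 4: [11, 14].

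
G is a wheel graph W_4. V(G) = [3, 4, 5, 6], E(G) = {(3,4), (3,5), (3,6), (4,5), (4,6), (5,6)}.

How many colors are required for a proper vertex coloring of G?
χ(G) = 4

Clique number ω(G) = 4 (lower bound: χ ≥ ω).
The clique on [3, 4, 5, 6] has size 4, forcing χ ≥ 4, and the coloring below uses 4 colors, so χ(G) = 4.
A valid 4-coloring: color 1: [3]; color 2: [6]; color 3: [4]; color 4: [5].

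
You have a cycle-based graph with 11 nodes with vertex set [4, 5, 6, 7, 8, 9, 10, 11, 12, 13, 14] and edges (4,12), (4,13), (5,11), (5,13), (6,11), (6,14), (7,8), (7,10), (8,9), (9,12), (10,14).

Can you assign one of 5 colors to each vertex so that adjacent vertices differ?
Yes, G is 5-colorable

A valid 5-coloring: color 1: [4, 5, 6, 7, 9]; color 2: [8, 10, 11, 12, 13]; color 3: [14].
(χ(G) = 3 ≤ 5.)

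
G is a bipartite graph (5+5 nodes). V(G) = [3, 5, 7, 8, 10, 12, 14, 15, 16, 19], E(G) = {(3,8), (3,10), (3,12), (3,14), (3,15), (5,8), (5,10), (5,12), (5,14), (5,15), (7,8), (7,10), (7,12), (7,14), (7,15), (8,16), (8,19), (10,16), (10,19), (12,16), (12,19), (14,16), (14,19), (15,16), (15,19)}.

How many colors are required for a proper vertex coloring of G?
χ(G) = 2

Clique number ω(G) = 2 (lower bound: χ ≥ ω).
The graph is bipartite (no odd cycle), so 2 colors suffice: χ(G) = 2.
A valid 2-coloring: color 1: [3, 5, 7, 16, 19]; color 2: [8, 10, 12, 14, 15].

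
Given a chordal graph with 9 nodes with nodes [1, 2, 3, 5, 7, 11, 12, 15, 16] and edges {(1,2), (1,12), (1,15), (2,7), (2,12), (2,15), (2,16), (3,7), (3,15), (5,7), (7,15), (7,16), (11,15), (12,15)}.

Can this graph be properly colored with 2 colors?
The clique on vertices [1, 2, 12, 15] has size 4 > 2, so it alone needs 4 colors.

No, G is not 2-colorable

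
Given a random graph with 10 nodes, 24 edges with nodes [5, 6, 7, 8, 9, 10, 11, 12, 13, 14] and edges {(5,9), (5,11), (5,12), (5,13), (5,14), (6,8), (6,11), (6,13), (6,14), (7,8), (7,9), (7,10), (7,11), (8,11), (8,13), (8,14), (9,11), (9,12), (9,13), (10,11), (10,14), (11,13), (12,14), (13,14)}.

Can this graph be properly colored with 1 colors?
No, G is not 1-colorable

The clique on vertices [6, 8, 11, 13] has size 4 > 1, so it alone needs 4 colors.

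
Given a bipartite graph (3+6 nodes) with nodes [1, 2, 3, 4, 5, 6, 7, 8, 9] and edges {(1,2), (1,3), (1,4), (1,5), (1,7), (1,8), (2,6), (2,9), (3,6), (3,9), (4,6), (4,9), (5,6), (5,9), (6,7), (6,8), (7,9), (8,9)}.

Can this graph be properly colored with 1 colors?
No, G is not 1-colorable

Edge (1,2) forces its endpoints to differ, so 1 color is not enough.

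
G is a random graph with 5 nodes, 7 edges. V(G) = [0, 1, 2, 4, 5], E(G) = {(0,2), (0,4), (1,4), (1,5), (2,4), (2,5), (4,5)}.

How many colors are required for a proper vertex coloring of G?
χ(G) = 3

Clique number ω(G) = 3 (lower bound: χ ≥ ω).
The clique on [1, 4, 5] has size 3, forcing χ ≥ 3, and the coloring below uses 3 colors, so χ(G) = 3.
A valid 3-coloring: color 1: [4]; color 2: [0, 5]; color 3: [1, 2].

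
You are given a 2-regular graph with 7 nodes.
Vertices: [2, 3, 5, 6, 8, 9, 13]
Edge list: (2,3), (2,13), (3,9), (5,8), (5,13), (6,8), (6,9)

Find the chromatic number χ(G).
χ(G) = 3

Clique number ω(G) = 2 (lower bound: χ ≥ ω).
Odd cycle [13, 2, 3, 9, 6, 8, 5] needs 3 colors (χ ≥ 3).
The coloring below uses 3 colors, so χ(G) = 3.
A valid 3-coloring: color 1: [8, 9, 13]; color 2: [2, 5, 6]; color 3: [3].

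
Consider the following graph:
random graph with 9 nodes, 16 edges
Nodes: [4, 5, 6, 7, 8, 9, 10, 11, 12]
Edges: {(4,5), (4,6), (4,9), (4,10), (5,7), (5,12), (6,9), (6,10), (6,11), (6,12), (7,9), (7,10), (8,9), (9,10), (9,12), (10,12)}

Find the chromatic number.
Clique number ω(G) = 4 (lower bound: χ ≥ ω).
The clique on [4, 6, 9, 10] has size 4, forcing χ ≥ 4, and the coloring below uses 4 colors, so χ(G) = 4.
A valid 4-coloring: color 1: [5, 9, 11]; color 2: [8, 10]; color 3: [6, 7]; color 4: [4, 12].

χ(G) = 4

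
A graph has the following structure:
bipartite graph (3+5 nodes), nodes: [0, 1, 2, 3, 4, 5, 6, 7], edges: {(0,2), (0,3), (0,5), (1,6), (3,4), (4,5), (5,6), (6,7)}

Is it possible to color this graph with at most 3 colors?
Yes, G is 3-colorable

A valid 3-coloring: color 1: [0, 4, 6]; color 2: [1, 2, 3, 5, 7].
(χ(G) = 2 ≤ 3.)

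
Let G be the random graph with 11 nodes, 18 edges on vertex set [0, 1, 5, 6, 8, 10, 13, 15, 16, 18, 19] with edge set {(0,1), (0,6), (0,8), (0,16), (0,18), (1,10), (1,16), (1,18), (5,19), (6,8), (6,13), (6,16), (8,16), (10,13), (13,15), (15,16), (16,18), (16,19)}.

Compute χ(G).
Clique number ω(G) = 4 (lower bound: χ ≥ ω).
The clique on [0, 6, 8, 16] has size 4, forcing χ ≥ 4, and the coloring below uses 4 colors, so χ(G) = 4.
A valid 4-coloring: color 1: [5, 13, 16]; color 2: [0, 10, 15, 19]; color 3: [1, 6]; color 4: [8, 18].

χ(G) = 4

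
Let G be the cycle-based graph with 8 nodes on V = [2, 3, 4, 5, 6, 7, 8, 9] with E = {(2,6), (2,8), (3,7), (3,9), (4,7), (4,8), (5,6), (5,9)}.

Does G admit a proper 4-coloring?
A valid 4-coloring: color 1: [2, 3, 4, 5]; color 2: [6, 7, 8, 9].
(χ(G) = 2 ≤ 4.)

Yes, G is 4-colorable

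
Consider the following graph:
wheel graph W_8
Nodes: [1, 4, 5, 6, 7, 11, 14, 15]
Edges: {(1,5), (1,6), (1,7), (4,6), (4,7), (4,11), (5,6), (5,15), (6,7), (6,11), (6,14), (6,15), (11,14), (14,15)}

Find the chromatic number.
Clique number ω(G) = 3 (lower bound: χ ≥ ω).
Odd cycle [1, 5, 15, 14, 11, 4, 7] needs 3 colors (χ ≥ 3).
Vertex 6 is adjacent to every vertex of [1, 4, 5, 7, 11, 14, 15], which already need 3 colors among themselves, so 6 needs a new color (χ ≥ 4).
The coloring below uses 4 colors, so χ(G) = 4.
A valid 4-coloring: color 1: [6]; color 2: [1, 4, 15]; color 3: [5, 7, 14]; color 4: [11].

χ(G) = 4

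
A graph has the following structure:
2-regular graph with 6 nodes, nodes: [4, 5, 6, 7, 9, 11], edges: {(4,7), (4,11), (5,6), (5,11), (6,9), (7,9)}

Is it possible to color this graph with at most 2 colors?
A valid 2-coloring: color 1: [6, 7, 11]; color 2: [4, 5, 9].
(χ(G) = 2 ≤ 2.)

Yes, G is 2-colorable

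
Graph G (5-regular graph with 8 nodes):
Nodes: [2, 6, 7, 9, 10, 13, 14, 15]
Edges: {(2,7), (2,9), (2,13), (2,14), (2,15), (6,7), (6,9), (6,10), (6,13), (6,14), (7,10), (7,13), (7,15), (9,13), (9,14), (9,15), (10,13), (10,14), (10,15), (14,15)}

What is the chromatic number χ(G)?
Clique number ω(G) = 4 (lower bound: χ ≥ ω).
The clique on [2, 9, 14, 15] has size 4, forcing χ ≥ 4, and the coloring below uses 4 colors, so χ(G) = 4.
A valid 4-coloring: color 1: [9, 10]; color 2: [13, 15]; color 3: [2, 6]; color 4: [7, 14].

χ(G) = 4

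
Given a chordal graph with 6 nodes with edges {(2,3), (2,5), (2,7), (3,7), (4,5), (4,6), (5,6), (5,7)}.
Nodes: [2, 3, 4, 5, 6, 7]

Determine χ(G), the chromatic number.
Clique number ω(G) = 3 (lower bound: χ ≥ ω).
The clique on [2, 3, 7] has size 3, forcing χ ≥ 3, and the coloring below uses 3 colors, so χ(G) = 3.
A valid 3-coloring: color 1: [3, 5]; color 2: [2, 6]; color 3: [4, 7].

χ(G) = 3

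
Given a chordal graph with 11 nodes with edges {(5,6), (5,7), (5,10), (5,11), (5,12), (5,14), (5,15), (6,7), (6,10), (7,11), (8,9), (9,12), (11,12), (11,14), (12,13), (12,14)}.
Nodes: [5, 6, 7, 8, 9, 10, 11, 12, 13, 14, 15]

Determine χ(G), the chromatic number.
Clique number ω(G) = 4 (lower bound: χ ≥ ω).
The clique on [5, 11, 12, 14] has size 4, forcing χ ≥ 4, and the coloring below uses 4 colors, so χ(G) = 4.
A valid 4-coloring: color 1: [5, 9, 13]; color 2: [7, 8, 10, 12, 15]; color 3: [6, 11]; color 4: [14].

χ(G) = 4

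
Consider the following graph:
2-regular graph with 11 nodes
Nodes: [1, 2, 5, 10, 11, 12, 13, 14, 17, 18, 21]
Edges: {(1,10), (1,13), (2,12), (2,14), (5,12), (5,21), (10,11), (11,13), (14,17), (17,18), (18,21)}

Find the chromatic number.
Clique number ω(G) = 2 (lower bound: χ ≥ ω).
Odd cycle [12, 2, 14, 17, 18, 21, 5] needs 3 colors (χ ≥ 3).
The coloring below uses 3 colors, so χ(G) = 3.
A valid 3-coloring: color 1: [1, 11, 12, 14, 21]; color 2: [2, 5, 10, 13, 17]; color 3: [18].

χ(G) = 3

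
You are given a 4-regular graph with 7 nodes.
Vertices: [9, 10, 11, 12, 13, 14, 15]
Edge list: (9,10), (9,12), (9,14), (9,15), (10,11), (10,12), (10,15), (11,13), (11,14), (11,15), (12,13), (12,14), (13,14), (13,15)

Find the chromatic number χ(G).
Clique number ω(G) = 3 (lower bound: χ ≥ ω).
Suppose a proper 3-coloring c exists. The clique [9, 10, 12] takes 3 distinct colors; by symmetry let c(9) = 1, c(10) = 2, c(12) = 3.
- Vertex 14: neighbors [9, 12] already have colors [1, 3] ⇒ c(14) = 2.
- Vertex 13: neighbors [14, 12] already have colors [2, 3] ⇒ c(13) = 1.
- Vertex 11: neighbors [13, 10] already have colors [1, 2] ⇒ c(11) = 3.
- Vertex 15: neighbors [9, 10, 11] already have colors [1, 2, 3] — all 3 colors blocked. Contradiction.
The forced assignments end in a contradiction, so G has no proper 3-coloring (χ ≥ 4).
The coloring below uses 4 colors, so χ(G) = 4.
A valid 4-coloring: color 1: [9, 11]; color 2: [12, 15]; color 3: [10, 13]; color 4: [14].

χ(G) = 4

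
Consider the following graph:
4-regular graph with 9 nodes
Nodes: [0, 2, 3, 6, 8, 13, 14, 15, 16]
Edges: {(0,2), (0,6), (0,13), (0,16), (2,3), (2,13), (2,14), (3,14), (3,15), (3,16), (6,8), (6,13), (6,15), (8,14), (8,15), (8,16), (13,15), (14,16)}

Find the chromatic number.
χ(G) = 3

Clique number ω(G) = 3 (lower bound: χ ≥ ω).
The clique on [0, 2, 13] has size 3, forcing χ ≥ 3, and the coloring below uses 3 colors, so χ(G) = 3.
A valid 3-coloring: color 1: [0, 14, 15]; color 2: [3, 8, 13]; color 3: [2, 6, 16].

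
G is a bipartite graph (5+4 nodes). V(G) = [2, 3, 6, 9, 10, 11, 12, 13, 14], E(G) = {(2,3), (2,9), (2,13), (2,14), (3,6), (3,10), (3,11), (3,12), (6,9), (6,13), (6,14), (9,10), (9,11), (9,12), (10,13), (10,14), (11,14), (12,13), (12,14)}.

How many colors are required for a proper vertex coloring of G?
χ(G) = 2

Clique number ω(G) = 2 (lower bound: χ ≥ ω).
The graph is bipartite (no odd cycle), so 2 colors suffice: χ(G) = 2.
A valid 2-coloring: color 1: [3, 9, 13, 14]; color 2: [2, 6, 10, 11, 12].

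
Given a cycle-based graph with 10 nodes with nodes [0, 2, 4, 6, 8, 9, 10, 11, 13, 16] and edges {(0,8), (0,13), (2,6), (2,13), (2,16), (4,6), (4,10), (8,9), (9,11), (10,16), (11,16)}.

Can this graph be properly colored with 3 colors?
Yes, G is 3-colorable

A valid 3-coloring: color 1: [0, 6, 9, 16]; color 2: [2, 4, 8, 11]; color 3: [10, 13].
(χ(G) = 3 ≤ 3.)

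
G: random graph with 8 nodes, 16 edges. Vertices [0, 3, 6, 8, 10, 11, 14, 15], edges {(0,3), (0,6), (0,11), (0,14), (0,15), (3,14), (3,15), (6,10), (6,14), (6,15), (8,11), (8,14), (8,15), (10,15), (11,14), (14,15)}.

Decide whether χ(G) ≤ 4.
Yes, G is 4-colorable

A valid 4-coloring: color 1: [10, 14]; color 2: [11, 15]; color 3: [0, 8]; color 4: [3, 6].
(χ(G) = 4 ≤ 4.)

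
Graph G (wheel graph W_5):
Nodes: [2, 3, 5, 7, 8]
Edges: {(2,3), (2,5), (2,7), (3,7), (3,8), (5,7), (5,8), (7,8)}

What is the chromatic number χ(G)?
Clique number ω(G) = 3 (lower bound: χ ≥ ω).
The clique on [3, 7, 8] has size 3, forcing χ ≥ 3, and the coloring below uses 3 colors, so χ(G) = 3.
A valid 3-coloring: color 1: [7]; color 2: [3, 5]; color 3: [2, 8].

χ(G) = 3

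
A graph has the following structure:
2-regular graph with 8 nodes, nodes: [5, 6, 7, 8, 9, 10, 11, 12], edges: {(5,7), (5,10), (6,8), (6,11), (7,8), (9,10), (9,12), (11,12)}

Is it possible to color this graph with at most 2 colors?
A valid 2-coloring: color 1: [5, 8, 9, 11]; color 2: [6, 7, 10, 12].
(χ(G) = 2 ≤ 2.)

Yes, G is 2-colorable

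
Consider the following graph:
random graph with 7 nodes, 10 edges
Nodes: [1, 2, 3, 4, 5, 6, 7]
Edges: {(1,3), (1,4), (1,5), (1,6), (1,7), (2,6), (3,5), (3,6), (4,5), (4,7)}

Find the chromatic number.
Clique number ω(G) = 3 (lower bound: χ ≥ ω).
The clique on [1, 3, 5] has size 3, forcing χ ≥ 3, and the coloring below uses 3 colors, so χ(G) = 3.
A valid 3-coloring: color 1: [1, 2]; color 2: [3, 4]; color 3: [5, 6, 7].

χ(G) = 3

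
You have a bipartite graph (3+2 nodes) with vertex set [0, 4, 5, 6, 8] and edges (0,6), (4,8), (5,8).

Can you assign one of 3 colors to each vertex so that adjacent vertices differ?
Yes, G is 3-colorable

A valid 3-coloring: color 1: [6, 8]; color 2: [0, 4, 5].
(χ(G) = 2 ≤ 3.)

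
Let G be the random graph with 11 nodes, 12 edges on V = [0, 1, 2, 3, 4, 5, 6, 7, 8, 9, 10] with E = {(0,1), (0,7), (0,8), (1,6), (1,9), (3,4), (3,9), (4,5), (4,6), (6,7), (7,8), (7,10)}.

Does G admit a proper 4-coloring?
A valid 4-coloring: color 1: [2, 4, 7, 9]; color 2: [0, 3, 5, 6, 10]; color 3: [1, 8].
(χ(G) = 3 ≤ 4.)

Yes, G is 4-colorable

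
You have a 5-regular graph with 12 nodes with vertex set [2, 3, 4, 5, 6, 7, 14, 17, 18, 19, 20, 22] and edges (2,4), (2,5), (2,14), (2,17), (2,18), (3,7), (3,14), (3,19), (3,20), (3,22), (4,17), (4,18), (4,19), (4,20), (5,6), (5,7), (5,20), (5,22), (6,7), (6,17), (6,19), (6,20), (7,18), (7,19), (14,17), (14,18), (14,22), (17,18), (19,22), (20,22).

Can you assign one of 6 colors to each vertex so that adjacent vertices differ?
A valid 6-coloring: color 1: [18, 19, 20]; color 2: [7, 17, 22]; color 3: [4, 5, 14]; color 4: [2, 3, 6].
(χ(G) = 4 ≤ 6.)

Yes, G is 6-colorable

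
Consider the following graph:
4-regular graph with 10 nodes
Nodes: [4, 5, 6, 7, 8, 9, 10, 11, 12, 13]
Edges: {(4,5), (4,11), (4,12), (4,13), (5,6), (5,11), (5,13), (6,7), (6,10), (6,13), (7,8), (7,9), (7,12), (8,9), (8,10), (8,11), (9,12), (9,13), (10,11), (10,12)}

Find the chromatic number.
Clique number ω(G) = 3 (lower bound: χ ≥ ω).
Suppose a proper 3-coloring c exists. The clique [4, 5, 11] takes 3 distinct colors; by symmetry let c(4) = 1, c(5) = 2, c(11) = 3.
- Vertex 13: neighbors [4, 5] already have colors [1, 2] ⇒ c(13) = 3.
- Vertex 6: neighbors [5, 13] already have colors [2, 3] ⇒ c(6) = 1.
- Vertex 10: neighbors [6, 11] already have colors [1, 3] ⇒ c(10) = 2.
- Vertex 8: neighbors [10, 11] already have colors [2, 3] ⇒ c(8) = 1.
- Vertex 9: neighbors [8, 13] already have colors [1, 3] ⇒ c(9) = 2.
- Vertex 7: neighbors [6, 9] already have colors [1, 2] ⇒ c(7) = 3.
- Vertex 12: neighbors [4, 9, 7] already have colors [1, 2, 3] — all 3 colors blocked. Contradiction.
The forced assignments end in a contradiction, so G has no proper 3-coloring (χ ≥ 4).
The coloring below uses 4 colors, so χ(G) = 4.
A valid 4-coloring: color 1: [4, 7, 10]; color 2: [8, 12, 13]; color 3: [6, 9, 11]; color 4: [5].

χ(G) = 4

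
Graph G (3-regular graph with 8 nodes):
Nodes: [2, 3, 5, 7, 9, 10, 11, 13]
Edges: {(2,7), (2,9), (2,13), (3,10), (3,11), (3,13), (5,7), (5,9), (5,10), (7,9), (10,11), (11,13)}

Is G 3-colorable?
A valid 3-coloring: color 1: [7, 10, 13]; color 2: [2, 3, 5]; color 3: [9, 11].
(χ(G) = 3 ≤ 3.)

Yes, G is 3-colorable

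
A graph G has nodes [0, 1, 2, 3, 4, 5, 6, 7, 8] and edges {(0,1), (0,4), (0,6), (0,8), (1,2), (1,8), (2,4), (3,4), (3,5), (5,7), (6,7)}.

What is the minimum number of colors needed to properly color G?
Clique number ω(G) = 3 (lower bound: χ ≥ ω).
The clique on [0, 1, 8] has size 3, forcing χ ≥ 3, and the coloring below uses 3 colors, so χ(G) = 3.
A valid 3-coloring: color 1: [0, 2, 3, 7]; color 2: [1, 4, 5, 6]; color 3: [8].

χ(G) = 3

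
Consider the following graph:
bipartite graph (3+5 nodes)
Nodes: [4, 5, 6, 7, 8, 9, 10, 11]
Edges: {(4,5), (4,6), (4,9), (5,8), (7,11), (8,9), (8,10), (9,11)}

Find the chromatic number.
χ(G) = 2

Clique number ω(G) = 2 (lower bound: χ ≥ ω).
The graph is bipartite (no odd cycle), so 2 colors suffice: χ(G) = 2.
A valid 2-coloring: color 1: [4, 8, 11]; color 2: [5, 6, 7, 9, 10].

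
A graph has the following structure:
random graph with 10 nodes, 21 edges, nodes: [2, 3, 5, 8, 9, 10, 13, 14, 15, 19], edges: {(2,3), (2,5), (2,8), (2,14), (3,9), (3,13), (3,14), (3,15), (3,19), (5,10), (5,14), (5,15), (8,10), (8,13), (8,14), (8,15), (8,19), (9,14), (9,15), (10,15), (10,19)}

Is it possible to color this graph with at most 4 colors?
A valid 4-coloring: color 1: [3, 5, 8]; color 2: [13, 14, 15, 19]; color 3: [2, 9, 10].
(χ(G) = 3 ≤ 4.)

Yes, G is 4-colorable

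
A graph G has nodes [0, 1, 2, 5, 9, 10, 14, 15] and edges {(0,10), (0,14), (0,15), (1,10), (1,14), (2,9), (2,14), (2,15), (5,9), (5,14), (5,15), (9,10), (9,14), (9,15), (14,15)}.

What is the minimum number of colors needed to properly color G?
χ(G) = 4

Clique number ω(G) = 4 (lower bound: χ ≥ ω).
The clique on [2, 9, 14, 15] has size 4, forcing χ ≥ 4, and the coloring below uses 4 colors, so χ(G) = 4.
A valid 4-coloring: color 1: [10, 14]; color 2: [0, 1, 9]; color 3: [15]; color 4: [2, 5].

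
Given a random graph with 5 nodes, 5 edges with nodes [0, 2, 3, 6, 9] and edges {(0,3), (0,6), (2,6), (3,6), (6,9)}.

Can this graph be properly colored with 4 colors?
A valid 4-coloring: color 1: [6]; color 2: [0, 2, 9]; color 3: [3].
(χ(G) = 3 ≤ 4.)

Yes, G is 4-colorable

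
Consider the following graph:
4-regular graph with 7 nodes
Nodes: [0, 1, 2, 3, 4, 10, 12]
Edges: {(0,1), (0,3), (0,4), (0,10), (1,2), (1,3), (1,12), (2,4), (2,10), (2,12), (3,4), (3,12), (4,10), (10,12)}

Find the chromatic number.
Clique number ω(G) = 3 (lower bound: χ ≥ ω).
Suppose a proper 3-coloring c exists. The clique [0, 1, 3] takes 3 distinct colors; by symmetry let c(0) = 1, c(1) = 2, c(3) = 3.
- Vertex 4: neighbors [0, 3] already have colors [1, 3] ⇒ c(4) = 2.
- Vertex 10: neighbors [0, 4] already have colors [1, 2] ⇒ c(10) = 3.
- Vertex 2: neighbors [1, 10] already have colors [2, 3] ⇒ c(2) = 1.
- Vertex 12: neighbors [2, 1, 3] already have colors [1, 2, 3] — all 3 colors blocked. Contradiction.
The forced assignments end in a contradiction, so G has no proper 3-coloring (χ ≥ 4).
The coloring below uses 4 colors, so χ(G) = 4.
A valid 4-coloring: color 1: [4, 12]; color 2: [1, 10]; color 3: [0, 2]; color 4: [3].

χ(G) = 4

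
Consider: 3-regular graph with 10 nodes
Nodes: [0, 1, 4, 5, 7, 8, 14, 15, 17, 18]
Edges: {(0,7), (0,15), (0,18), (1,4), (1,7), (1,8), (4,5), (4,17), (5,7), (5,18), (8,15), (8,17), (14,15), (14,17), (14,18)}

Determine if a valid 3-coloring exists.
Yes, G is 3-colorable

A valid 3-coloring: color 1: [1, 15, 17, 18]; color 2: [0, 5, 8, 14]; color 3: [4, 7].
(χ(G) = 3 ≤ 3.)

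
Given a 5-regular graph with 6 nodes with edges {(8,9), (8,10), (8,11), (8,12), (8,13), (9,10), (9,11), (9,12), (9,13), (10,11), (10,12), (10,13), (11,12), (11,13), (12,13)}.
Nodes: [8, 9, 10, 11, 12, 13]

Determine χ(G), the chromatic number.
χ(G) = 6

Clique number ω(G) = 6 (lower bound: χ ≥ ω).
The clique on [8, 9, 10, 11, 12, 13] has size 6, forcing χ ≥ 6, and the coloring below uses 6 colors, so χ(G) = 6.
A valid 6-coloring: color 1: [11]; color 2: [8]; color 3: [9]; color 4: [12]; color 5: [10]; color 6: [13].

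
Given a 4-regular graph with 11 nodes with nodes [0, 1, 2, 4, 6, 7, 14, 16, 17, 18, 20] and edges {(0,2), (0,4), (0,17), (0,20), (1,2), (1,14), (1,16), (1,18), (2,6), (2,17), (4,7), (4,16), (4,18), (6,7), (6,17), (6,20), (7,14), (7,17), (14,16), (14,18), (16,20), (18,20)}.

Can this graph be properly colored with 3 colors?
Yes, G is 3-colorable

A valid 3-coloring: color 1: [2, 7, 16, 18]; color 2: [0, 1, 6]; color 3: [4, 14, 17, 20].
(χ(G) = 3 ≤ 3.)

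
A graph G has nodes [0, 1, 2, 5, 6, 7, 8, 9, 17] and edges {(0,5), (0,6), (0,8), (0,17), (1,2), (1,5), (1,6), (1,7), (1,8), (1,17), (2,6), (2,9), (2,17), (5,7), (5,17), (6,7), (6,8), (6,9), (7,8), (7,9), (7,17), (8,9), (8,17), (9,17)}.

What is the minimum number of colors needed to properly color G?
χ(G) = 4

Clique number ω(G) = 4 (lower bound: χ ≥ ω).
The clique on [1, 7, 8, 17] has size 4, forcing χ ≥ 4, and the coloring below uses 4 colors, so χ(G) = 4.
A valid 4-coloring: color 1: [6, 17]; color 2: [2, 5, 8]; color 3: [0, 1, 9]; color 4: [7].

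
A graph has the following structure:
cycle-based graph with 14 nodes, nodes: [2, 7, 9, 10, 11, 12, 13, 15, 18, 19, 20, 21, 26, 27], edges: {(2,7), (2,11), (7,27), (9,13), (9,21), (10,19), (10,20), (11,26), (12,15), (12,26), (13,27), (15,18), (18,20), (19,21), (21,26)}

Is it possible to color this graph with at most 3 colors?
A valid 3-coloring: color 1: [7, 10, 11, 12, 13, 18, 21]; color 2: [2, 9, 15, 19, 20, 26, 27].
(χ(G) = 2 ≤ 3.)

Yes, G is 3-colorable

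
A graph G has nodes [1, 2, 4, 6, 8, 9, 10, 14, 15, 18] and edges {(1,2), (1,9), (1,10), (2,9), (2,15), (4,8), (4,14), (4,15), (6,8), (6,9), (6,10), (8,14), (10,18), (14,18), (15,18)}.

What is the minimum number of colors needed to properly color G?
χ(G) = 3

Clique number ω(G) = 3 (lower bound: χ ≥ ω).
The clique on [1, 2, 9] has size 3, forcing χ ≥ 3, and the coloring below uses 3 colors, so χ(G) = 3.
A valid 3-coloring: color 1: [8, 9, 10, 15]; color 2: [2, 4, 6, 18]; color 3: [1, 14].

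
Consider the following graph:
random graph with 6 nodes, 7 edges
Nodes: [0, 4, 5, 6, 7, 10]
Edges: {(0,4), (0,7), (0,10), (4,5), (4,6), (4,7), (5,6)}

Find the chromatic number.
χ(G) = 3

Clique number ω(G) = 3 (lower bound: χ ≥ ω).
The clique on [0, 4, 7] has size 3, forcing χ ≥ 3, and the coloring below uses 3 colors, so χ(G) = 3.
A valid 3-coloring: color 1: [4, 10]; color 2: [0, 5]; color 3: [6, 7].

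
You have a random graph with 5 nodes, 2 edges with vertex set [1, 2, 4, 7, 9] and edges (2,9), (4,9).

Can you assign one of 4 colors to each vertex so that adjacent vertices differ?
A valid 4-coloring: color 1: [1, 7, 9]; color 2: [2, 4].
(χ(G) = 2 ≤ 4.)

Yes, G is 4-colorable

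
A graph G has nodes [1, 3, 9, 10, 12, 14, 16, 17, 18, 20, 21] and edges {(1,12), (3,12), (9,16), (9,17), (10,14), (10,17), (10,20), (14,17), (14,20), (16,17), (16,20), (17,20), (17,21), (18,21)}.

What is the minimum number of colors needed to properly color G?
χ(G) = 4

Clique number ω(G) = 4 (lower bound: χ ≥ ω).
The clique on [10, 14, 17, 20] has size 4, forcing χ ≥ 4, and the coloring below uses 4 colors, so χ(G) = 4.
A valid 4-coloring: color 1: [12, 17, 18]; color 2: [1, 3, 9, 20, 21]; color 3: [10, 16]; color 4: [14].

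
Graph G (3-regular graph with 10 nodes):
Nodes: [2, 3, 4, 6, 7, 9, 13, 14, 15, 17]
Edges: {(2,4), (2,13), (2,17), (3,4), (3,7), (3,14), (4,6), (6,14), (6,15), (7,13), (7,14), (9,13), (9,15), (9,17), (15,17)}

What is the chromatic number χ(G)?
Clique number ω(G) = 3 (lower bound: χ ≥ ω).
The clique on [3, 7, 14] has size 3, forcing χ ≥ 3, and the coloring below uses 3 colors, so χ(G) = 3.
A valid 3-coloring: color 1: [4, 13, 14, 15]; color 2: [2, 6, 7, 9]; color 3: [3, 17].

χ(G) = 3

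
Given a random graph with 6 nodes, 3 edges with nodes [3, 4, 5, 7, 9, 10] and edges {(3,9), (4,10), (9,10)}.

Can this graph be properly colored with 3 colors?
A valid 3-coloring: color 1: [4, 5, 7, 9]; color 2: [3, 10].
(χ(G) = 2 ≤ 3.)

Yes, G is 3-colorable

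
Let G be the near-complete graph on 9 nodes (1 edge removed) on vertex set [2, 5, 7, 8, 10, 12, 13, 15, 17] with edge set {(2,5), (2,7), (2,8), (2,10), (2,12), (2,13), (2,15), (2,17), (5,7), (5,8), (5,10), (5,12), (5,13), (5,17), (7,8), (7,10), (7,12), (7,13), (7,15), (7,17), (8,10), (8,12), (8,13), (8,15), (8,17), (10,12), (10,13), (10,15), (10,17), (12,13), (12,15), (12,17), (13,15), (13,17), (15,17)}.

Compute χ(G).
Clique number ω(G) = 8 (lower bound: χ ≥ ω).
The clique on [2, 5, 7, 8, 10, 12, 13, 17] has size 8, forcing χ ≥ 8, and the coloring below uses 8 colors, so χ(G) = 8.
A valid 8-coloring: color 1: [2]; color 2: [10]; color 3: [13]; color 4: [8]; color 5: [7]; color 6: [12]; color 7: [17]; color 8: [5, 15].

χ(G) = 8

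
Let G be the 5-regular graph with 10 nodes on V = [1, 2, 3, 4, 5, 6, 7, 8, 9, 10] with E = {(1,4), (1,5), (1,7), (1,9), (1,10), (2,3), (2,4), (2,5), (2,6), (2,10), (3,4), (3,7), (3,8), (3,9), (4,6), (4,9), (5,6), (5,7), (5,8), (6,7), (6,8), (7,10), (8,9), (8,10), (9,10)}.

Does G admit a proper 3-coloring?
Odd cycle [3, 4, 1, 10, 8] needs 3 colors (χ ≥ 3).
Vertex 9 is adjacent to every vertex of [1, 3, 4, 8, 10], which already need 3 colors among themselves, so 9 needs a new color (χ ≥ 4).
Hence χ(G) ≥ 4 > 3, so no proper 3-coloring exists.

No, G is not 3-colorable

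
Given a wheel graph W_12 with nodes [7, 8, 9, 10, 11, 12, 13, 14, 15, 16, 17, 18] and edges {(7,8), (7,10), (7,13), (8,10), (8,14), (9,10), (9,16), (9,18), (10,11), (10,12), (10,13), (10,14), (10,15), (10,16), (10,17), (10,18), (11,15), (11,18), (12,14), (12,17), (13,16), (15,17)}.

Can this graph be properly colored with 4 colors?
Yes, G is 4-colorable

A valid 4-coloring: color 1: [10]; color 2: [9, 11, 13, 14, 17]; color 3: [7, 12, 15, 16, 18]; color 4: [8].
(χ(G) = 4 ≤ 4.)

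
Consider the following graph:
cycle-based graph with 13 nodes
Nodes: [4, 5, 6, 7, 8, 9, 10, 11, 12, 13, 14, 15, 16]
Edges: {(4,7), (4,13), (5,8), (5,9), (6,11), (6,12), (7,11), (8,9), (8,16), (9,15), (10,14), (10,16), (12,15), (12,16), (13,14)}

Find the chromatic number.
Clique number ω(G) = 3 (lower bound: χ ≥ ω).
The clique on [5, 8, 9] has size 3, forcing χ ≥ 3, and the coloring below uses 3 colors, so χ(G) = 3.
A valid 3-coloring: color 1: [4, 9, 11, 14, 16]; color 2: [7, 8, 10, 12, 13]; color 3: [5, 6, 15].

χ(G) = 3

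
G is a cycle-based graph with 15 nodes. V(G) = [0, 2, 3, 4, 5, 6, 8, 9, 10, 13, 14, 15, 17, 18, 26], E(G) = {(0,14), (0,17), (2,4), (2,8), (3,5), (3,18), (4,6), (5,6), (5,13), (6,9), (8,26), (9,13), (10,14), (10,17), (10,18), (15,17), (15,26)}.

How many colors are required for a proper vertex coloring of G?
χ(G) = 3

Clique number ω(G) = 2 (lower bound: χ ≥ ω).
Odd cycle [18, 10, 17, 15, 26, 8, 2, 4, 6, 5, 3] needs 3 colors (χ ≥ 3).
The coloring below uses 3 colors, so χ(G) = 3.
A valid 3-coloring: color 1: [2, 5, 9, 14, 17, 18, 26]; color 2: [0, 3, 6, 8, 10, 13, 15]; color 3: [4].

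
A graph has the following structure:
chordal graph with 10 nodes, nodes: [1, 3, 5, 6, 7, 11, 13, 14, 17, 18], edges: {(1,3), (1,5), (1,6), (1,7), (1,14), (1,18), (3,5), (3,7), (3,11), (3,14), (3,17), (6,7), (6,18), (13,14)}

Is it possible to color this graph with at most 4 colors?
A valid 4-coloring: color 1: [3, 6, 13]; color 2: [1, 11, 17]; color 3: [5, 7, 14, 18].
(χ(G) = 3 ≤ 4.)

Yes, G is 4-colorable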